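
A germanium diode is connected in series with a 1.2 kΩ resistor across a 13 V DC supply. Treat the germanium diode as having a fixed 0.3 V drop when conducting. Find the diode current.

KVL around the loop: 13 = V_D + I·R = 0.3 + I × 1.2 kΩ.
So I = (13 − 0.3) / 1.2 kΩ = 12.7 / 1.2 = 10.6 mA.

I ≈ 11 mA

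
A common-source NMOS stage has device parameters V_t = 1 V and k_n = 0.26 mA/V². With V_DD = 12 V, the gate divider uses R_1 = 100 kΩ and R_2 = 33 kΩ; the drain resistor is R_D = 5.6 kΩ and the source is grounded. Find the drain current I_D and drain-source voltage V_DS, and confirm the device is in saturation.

I_D ≈ 0.51 mA, V_DS ≈ 9.2 V

V_G = V_DD·R_2/(R_1+R_2) = 12×33/133 = 2.98 V. With the source grounded, V_GS = V_G = 2.98 V.
Assume saturation: I_D = (k_n/2)(V_GS − V_t)² = (0.26/2)×(2.98 − 1)² = 0.13×1.98² = 0.508 mA.
V_DS = V_DD − I_D·R_D = 12 − 0.508×5.6 = 9.15 V.
Saturation requires V_DS ≥ V_GS − V_t = 1.98 V; 9.15 ≥ 1.98 ✓.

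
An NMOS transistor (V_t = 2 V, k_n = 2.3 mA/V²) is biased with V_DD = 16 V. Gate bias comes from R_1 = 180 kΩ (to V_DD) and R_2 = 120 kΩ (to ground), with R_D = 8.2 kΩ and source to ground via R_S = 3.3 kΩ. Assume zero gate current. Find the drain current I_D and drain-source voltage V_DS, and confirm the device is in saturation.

I_D ≈ 1 mA, V_DS ≈ 4 V

V_G = V_DD·R_2/(R_1+R_2) = 16×120/300 = 6.4 V.
Assume saturation: I_D = (k_n/2)(V_GS − V_t)² with V_GS = V_G − I_D·R_S = 6.4 − 3.3·I_D.
Substituting gives 12.5·I_D² − 34.4·I_D + 22.3 = 0, with roots I_D = 1.04 or 1.7 mA.
The root I_D = 1.7 mA gives V_GS = 0.783 V ≤ V_t, so take I_D = 1.04 mA.
Then V_GS = 2.95 V and V_DS = V_DD − I_D(R_D+R_S) = 16 − 1.04×11.5 = 3.99 V.
Saturation requires V_DS ≥ V_GS − V_t = 0.953 V; 3.99 ≥ 0.953 ✓.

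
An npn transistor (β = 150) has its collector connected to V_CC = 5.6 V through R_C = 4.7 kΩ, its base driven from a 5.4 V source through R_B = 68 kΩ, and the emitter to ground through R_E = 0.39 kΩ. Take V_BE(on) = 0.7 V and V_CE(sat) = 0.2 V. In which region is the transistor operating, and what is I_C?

Assume active: I_B = (5.4 − 0.7)/(68 + 151×0.39) = 0.037 mA, I_C = β·I_B = 5.56 mA.
Then V_CE = 5.6 − 5.56×4.7 − 5.59×0.39 = -22.7 V < 0.2 V — the active assumption fails.
Re-solve with V_CE = 0.2 V. KCL at the emitter: V_E/R_E = (V_BB−0.7−V_E)/R_B + (V_CC−0.2−V_E)/R_C, giving V_E = 0.436 V.
I_C = (V_CC − 0.2 − V_E)/R_C = (5.4 − 0.436)/4.7 = 1.06 mA.
Check: I_B = (4.7 − 0.436)/68 = 0.0627 mA, and β·I_B = 9.41 mA > I_C, confirming saturation.

saturation; I_C ≈ 1.1 mA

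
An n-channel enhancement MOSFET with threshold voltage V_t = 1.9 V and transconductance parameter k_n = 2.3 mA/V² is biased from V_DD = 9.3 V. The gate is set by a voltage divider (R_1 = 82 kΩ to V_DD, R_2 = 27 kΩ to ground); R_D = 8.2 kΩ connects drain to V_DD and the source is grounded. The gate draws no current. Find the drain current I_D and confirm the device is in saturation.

V_G = V_DD·R_2/(R_1+R_2) = 9.3×27/109 = 2.3 V. With the source grounded, V_GS = V_G = 2.3 V.
Assume saturation: I_D = (k_n/2)(V_GS − V_t)² = (2.3/2)×(2.3 − 1.9)² = 1.15×0.404² = 0.187 mA.
V_DS = V_DD − I_D·R_D = 9.3 − 0.187×8.2 = 7.76 V.
Saturation requires V_DS ≥ V_GS − V_t = 0.404 V; 7.76 ≥ 0.404 ✓.

I_D ≈ 0.19 mA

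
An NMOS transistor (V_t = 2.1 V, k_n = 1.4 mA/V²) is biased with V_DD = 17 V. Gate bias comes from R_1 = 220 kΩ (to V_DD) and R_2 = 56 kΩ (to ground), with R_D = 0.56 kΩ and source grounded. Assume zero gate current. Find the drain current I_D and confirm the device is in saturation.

I_D ≈ 1.3 mA

V_G = V_DD·R_2/(R_1+R_2) = 17×56/276 = 3.45 V. With the source grounded, V_GS = V_G = 3.45 V.
Assume saturation: I_D = (k_n/2)(V_GS − V_t)² = (1.4/2)×(3.45 − 2.1)² = 0.7×1.35² = 1.27 mA.
V_DS = V_DD − I_D·R_D = 17 − 1.27×0.56 = 16.3 V.
Saturation requires V_DS ≥ V_GS − V_t = 1.35 V; 16.3 ≥ 1.35 ✓.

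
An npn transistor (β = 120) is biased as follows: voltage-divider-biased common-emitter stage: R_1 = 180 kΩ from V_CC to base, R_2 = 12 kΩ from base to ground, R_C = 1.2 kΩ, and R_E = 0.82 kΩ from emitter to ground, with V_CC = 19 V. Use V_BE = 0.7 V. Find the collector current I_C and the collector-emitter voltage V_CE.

I_C ≈ 0.53 mA, V_CE ≈ 18 V

Thevenize the base divider: V_Th = V_CC·R_2/(R_1+R_2) = 19×12/192 = 1.19 V, R_Th = R_1‖R_2 = 11.2 kΩ.
Base-emitter loop: V_Th = I_B·R_Th + V_BE + (β+1)I_B·R_E, so I_B = (1.19 − 0.7) / (11.2 + 121×0.82) = 0.00441 mA.
I_C = β·I_B = 120×0.00441 = 0.53 mA, and I_E = (β+1)I_B = 0.534 mA.
V_CE = V_CC − I_C·R_C − I_E·R_E = 19 − 0.53×1.2 − 0.534×0.82 = 17.9 V.
V_CE = 17.9 V > 0.2 V confirms active-region operation.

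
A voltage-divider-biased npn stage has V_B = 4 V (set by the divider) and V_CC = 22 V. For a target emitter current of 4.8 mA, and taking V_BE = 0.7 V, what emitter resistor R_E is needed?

R_E ≈ 0.69 kΩ

V_E = V_B − V_BE = 4 − 0.7 = 3.3 V.
R_E = V_E / I_E = 3.3 / 4.8 = 0.688 kΩ.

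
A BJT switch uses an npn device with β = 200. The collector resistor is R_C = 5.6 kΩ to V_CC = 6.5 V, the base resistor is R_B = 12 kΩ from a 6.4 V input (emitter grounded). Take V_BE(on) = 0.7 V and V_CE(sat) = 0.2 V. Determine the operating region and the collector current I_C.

saturation; I_C ≈ 1.1 mA

Assume active: I_B = (6.4 − 0.7)/12 = 0.475 mA, giving I_C = β·I_B = 95 mA.
But then V_CE = 6.5 − 95×5.6 = -526 V < V_CE(sat) = 0.2 V — impossible in the active region.
So the transistor is saturated. With V_CE = 0.2 V, I_C = (V_CC − 0.2)/R_C = 6.3/5.6 = 1.12 mA.
Check: β·I_B = 95 mA > I_C = 1.12 mA, confirming saturation.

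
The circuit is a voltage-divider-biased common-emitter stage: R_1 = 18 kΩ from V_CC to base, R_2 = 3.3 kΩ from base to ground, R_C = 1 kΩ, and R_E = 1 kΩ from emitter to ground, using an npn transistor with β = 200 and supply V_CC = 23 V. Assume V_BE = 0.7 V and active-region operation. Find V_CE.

V_CE ≈ 17 V

Thevenize the base divider: V_Th = V_CC·R_2/(R_1+R_2) = 23×3.3/21.3 = 3.56 V, R_Th = R_1‖R_2 = 2.79 kΩ.
Base-emitter loop: V_Th = I_B·R_Th + V_BE + (β+1)I_B·R_E, so I_B = (3.56 − 0.7) / (2.79 + 201×1) = 0.0141 mA.
I_C = β·I_B = 200×0.0141 = 2.81 mA, and I_E = (β+1)I_B = 2.82 mA.
V_CE = V_CC − I_C·R_C − I_E·R_E = 23 − 2.81×1 − 2.82×1 = 17.4 V.
V_CE = 17.4 V > 0.2 V confirms active-region operation.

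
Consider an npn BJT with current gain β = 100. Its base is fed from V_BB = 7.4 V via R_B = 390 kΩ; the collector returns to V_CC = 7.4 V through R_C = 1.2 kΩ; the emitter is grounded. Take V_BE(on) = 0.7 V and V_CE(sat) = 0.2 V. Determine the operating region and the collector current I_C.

active; I_C ≈ 1.7 mA

Assume active. Base-emitter loop: I_B = (V_BB − V_BE)/R_B = (7.4 − 0.7)/390 = 0.0172 mA.
I_C = β·I_B = 100×0.0172 = 1.72 mA.
V_CE = V_CC − I_C·R_C = 7.4 − 1.72×1.2 = 5.34 V > V_CE(sat), so the active-region assumption holds.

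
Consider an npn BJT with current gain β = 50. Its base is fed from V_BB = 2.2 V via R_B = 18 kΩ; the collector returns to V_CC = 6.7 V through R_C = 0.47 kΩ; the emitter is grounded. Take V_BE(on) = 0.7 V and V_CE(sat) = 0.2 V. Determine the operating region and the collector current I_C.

active; I_C ≈ 4.2 mA

Assume active. Base-emitter loop: I_B = (V_BB − V_BE)/R_B = (2.2 − 0.7)/18 = 0.0833 mA.
I_C = β·I_B = 50×0.0833 = 4.17 mA.
V_CE = V_CC − I_C·R_C = 6.7 − 4.17×0.47 = 4.74 V > V_CE(sat), so the active-region assumption holds.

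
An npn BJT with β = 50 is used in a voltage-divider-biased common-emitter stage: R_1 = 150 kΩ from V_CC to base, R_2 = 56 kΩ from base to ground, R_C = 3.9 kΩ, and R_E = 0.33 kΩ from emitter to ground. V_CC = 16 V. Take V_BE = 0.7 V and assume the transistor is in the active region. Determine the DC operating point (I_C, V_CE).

Thevenize the base divider: V_Th = V_CC·R_2/(R_1+R_2) = 16×56/206 = 4.35 V, R_Th = R_1‖R_2 = 40.8 kΩ.
Base-emitter loop: V_Th = I_B·R_Th + V_BE + (β+1)I_B·R_E, so I_B = (4.35 − 0.7) / (40.8 + 51×0.33) = 0.0634 mA.
I_C = β·I_B = 50×0.0634 = 3.17 mA, and I_E = (β+1)I_B = 3.23 mA.
V_CE = V_CC − I_C·R_C − I_E·R_E = 16 − 3.17×3.9 − 3.23×0.33 = 2.58 V.
V_CE = 2.58 V > 0.2 V confirms active-region operation.

I_C ≈ 3.2 mA, V_CE ≈ 2.6 V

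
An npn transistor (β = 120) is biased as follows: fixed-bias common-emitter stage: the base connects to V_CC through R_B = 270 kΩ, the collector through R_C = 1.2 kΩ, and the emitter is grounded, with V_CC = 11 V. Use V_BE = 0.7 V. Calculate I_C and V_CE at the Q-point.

I_C ≈ 4.6 mA, V_CE ≈ 5.5 V

Base loop: V_CC = I_B·R_B + V_BE, so I_B = (11 − 0.7)/270 kΩ = 0.0381 mA.
In the active region I_C = β·I_B = 120 × 0.0381 = 4.58 mA.
Collector loop: V_CE = V_CC − I_C·R_C = 11 − 4.58×1.2 = 5.51 V.
Since V_CE = 5.51 V > V_CE(sat) ≈ 0.2 V, the transistor is in the active region as assumed.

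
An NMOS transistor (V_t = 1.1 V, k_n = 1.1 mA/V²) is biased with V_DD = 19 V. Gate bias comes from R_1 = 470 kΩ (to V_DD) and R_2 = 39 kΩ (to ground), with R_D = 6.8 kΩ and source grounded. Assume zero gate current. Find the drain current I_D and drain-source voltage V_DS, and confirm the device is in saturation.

V_G = V_DD·R_2/(R_1+R_2) = 19×39/509 = 1.46 V. With the source grounded, V_GS = V_G = 1.46 V.
Assume saturation: I_D = (k_n/2)(V_GS − V_t)² = (1.1/2)×(1.46 − 1.1)² = 0.55×0.356² = 0.0696 mA.
V_DS = V_DD − I_D·R_D = 19 − 0.0696×6.8 = 18.5 V.
Saturation requires V_DS ≥ V_GS − V_t = 0.356 V; 18.5 ≥ 0.356 ✓.

I_D ≈ 0.07 mA, V_DS ≈ 19 V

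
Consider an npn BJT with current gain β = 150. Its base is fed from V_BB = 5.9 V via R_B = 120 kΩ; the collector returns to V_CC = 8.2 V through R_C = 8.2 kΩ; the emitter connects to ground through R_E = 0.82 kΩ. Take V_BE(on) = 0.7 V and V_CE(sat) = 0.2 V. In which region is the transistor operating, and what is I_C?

Assume active: I_B = (5.9 − 0.7)/(120 + 151×0.82) = 0.0213 mA, I_C = β·I_B = 3.2 mA.
Then V_CE = 8.2 − 3.2×8.2 − 3.22×0.82 = -20.7 V < 0.2 V — the active assumption fails.
Re-solve with V_CE = 0.2 V. KCL at the emitter: V_E/R_E = (V_BB−0.7−V_E)/R_B + (V_CC−0.2−V_E)/R_C, giving V_E = 0.755 V.
I_C = (V_CC − 0.2 − V_E)/R_C = (8 − 0.755)/8.2 = 0.884 mA.
Check: I_B = (5.2 − 0.755)/120 = 0.037 mA, and β·I_B = 5.56 mA > I_C, confirming saturation.

saturation; I_C ≈ 0.88 mA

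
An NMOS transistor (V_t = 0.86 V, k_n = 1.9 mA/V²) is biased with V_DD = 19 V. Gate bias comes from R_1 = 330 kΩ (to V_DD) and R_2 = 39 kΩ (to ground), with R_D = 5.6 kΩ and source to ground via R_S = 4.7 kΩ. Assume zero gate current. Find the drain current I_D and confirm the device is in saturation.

V_G = V_DD·R_2/(R_1+R_2) = 19×39/369 = 2.01 V.
Assume saturation: I_D = (k_n/2)(V_GS − V_t)² with V_GS = V_G − I_D·R_S = 2.01 − 4.7·I_D.
Substituting gives 21·I_D² − 11.3·I_D + 1.25 = 0, with roots I_D = 0.158 or 0.379 mA.
The root I_D = 0.379 mA gives V_GS = 0.229 V ≤ V_t, so take I_D = 0.158 mA.
Then V_GS = 1.27 V and V_DS = V_DD − I_D(R_D+R_S) = 19 − 0.158×10.3 = 17.4 V.
Saturation requires V_DS ≥ V_GS − V_t = 0.407 V; 17.4 ≥ 0.407 ✓.

I_D ≈ 0.16 mA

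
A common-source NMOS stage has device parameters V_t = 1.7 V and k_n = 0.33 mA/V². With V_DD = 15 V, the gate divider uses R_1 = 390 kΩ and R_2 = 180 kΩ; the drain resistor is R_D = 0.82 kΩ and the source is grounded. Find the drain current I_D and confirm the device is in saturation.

I_D ≈ 1.5 mA

V_G = V_DD·R_2/(R_1+R_2) = 15×180/570 = 4.74 V. With the source grounded, V_GS = V_G = 4.74 V.
Assume saturation: I_D = (k_n/2)(V_GS − V_t)² = (0.33/2)×(4.74 − 1.7)² = 0.165×3.04² = 1.52 mA.
V_DS = V_DD − I_D·R_D = 15 − 1.52×0.82 = 13.8 V.
Saturation requires V_DS ≥ V_GS − V_t = 3.04 V; 13.8 ≥ 3.04 ✓.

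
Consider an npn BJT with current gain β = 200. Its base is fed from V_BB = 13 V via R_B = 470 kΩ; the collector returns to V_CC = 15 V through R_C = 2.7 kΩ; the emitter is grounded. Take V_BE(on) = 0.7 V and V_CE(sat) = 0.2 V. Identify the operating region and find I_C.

active; I_C ≈ 5.2 mA

Assume active. Base-emitter loop: I_B = (V_BB − V_BE)/R_B = (13 − 0.7)/470 = 0.0262 mA.
I_C = β·I_B = 200×0.0262 = 5.23 mA.
V_CE = V_CC − I_C·R_C = 15 − 5.23×2.7 = 0.868 V > V_CE(sat), so the active-region assumption holds.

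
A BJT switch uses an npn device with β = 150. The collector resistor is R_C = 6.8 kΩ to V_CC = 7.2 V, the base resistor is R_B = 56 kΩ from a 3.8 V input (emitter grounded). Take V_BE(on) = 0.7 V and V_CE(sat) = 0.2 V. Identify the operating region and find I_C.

saturation; I_C ≈ 1 mA

Assume active: I_B = (3.8 − 0.7)/56 = 0.0554 mA, giving I_C = β·I_B = 8.3 mA.
But then V_CE = 7.2 − 8.3×6.8 = -49.3 V < V_CE(sat) = 0.2 V — impossible in the active region.
So the transistor is saturated. With V_CE = 0.2 V, I_C = (V_CC − 0.2)/R_C = 7/6.8 = 1.03 mA.
Check: β·I_B = 8.3 mA > I_C = 1.03 mA, confirming saturation.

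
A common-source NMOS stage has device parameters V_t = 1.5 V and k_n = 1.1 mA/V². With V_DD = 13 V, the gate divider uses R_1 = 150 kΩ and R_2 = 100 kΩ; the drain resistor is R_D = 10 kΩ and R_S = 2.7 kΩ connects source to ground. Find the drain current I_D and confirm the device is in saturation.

V_G = V_DD·R_2/(R_1+R_2) = 13×100/250 = 5.2 V.
Assume saturation: I_D = (k_n/2)(V_GS − V_t)² with V_GS = V_G − I_D·R_S = 5.2 − 2.7·I_D.
Substituting gives 4.01·I_D² − 12·I_D + 7.53 = 0, with roots I_D = 0.897 or 2.09 mA.
The root I_D = 2.09 mA gives V_GS = -0.451 V ≤ V_t, so take I_D = 0.897 mA.
Then V_GS = 2.78 V and V_DS = V_DD − I_D(R_D+R_S) = 13 − 0.897×12.7 = 1.6 V.
Saturation requires V_DS ≥ V_GS − V_t = 1.28 V; 1.6 ≥ 1.28 ✓.

I_D ≈ 0.9 mA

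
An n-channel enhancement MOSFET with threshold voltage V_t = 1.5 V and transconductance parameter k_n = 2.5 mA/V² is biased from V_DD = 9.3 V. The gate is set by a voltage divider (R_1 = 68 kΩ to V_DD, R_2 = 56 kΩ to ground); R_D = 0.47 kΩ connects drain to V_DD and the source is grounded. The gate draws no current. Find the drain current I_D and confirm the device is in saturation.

V_G = V_DD·R_2/(R_1+R_2) = 9.3×56/124 = 4.2 V. With the source grounded, V_GS = V_G = 4.2 V.
Assume saturation: I_D = (k_n/2)(V_GS − V_t)² = (2.5/2)×(4.2 − 1.5)² = 1.25×2.7² = 9.11 mA.
V_DS = V_DD − I_D·R_D = 9.3 − 9.11×0.47 = 5.02 V.
Saturation requires V_DS ≥ V_GS − V_t = 2.7 V; 5.02 ≥ 2.7 ✓.

I_D ≈ 9.1 mA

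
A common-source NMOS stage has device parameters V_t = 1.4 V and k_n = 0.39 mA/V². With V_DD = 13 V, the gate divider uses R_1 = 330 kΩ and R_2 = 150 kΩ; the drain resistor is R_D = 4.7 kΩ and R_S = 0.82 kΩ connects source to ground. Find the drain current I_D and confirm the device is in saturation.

V_G = V_DD·R_2/(R_1+R_2) = 13×150/480 = 4.06 V.
Assume saturation: I_D = (k_n/2)(V_GS − V_t)² with V_GS = V_G − I_D·R_S = 4.06 − 0.82·I_D.
Substituting gives 0.131·I_D² − 1.85·I_D + 1.38 = 0, with roots I_D = 0.791 or 13.3 mA.
The root I_D = 13.3 mA gives V_GS = -6.87 V ≤ V_t, so take I_D = 0.791 mA.
Then V_GS = 3.41 V and V_DS = V_DD − I_D(R_D+R_S) = 13 − 0.791×5.52 = 8.63 V.
Saturation requires V_DS ≥ V_GS − V_t = 2.01 V; 8.63 ≥ 2.01 ✓.

I_D ≈ 0.79 mA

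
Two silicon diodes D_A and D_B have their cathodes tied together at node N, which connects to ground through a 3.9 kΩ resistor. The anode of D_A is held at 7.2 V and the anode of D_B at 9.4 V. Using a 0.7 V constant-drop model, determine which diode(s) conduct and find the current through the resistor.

Assume both conduct. Then node N would need to be at both 7.2−0.7 = 6.5 V and 9.4−0.7 = 8.7 V, which is impossible.
Assume only D_B conducts: V_N = 9.4 − 0.7 = 8.7 V, so I_R = 8.7/3.9 = 2.23 mA.
Check D_A: its anode-to-cathode voltage is 7.2 − 8.7 = -1.5 V < 0.7 V, so it is off. The assumption is consistent.

Only D_B conducts; I_R ≈ 2.2 mA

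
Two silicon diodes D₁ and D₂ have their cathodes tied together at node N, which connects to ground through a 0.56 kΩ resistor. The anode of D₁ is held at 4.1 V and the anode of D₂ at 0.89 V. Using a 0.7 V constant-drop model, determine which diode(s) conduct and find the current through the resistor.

Assume both conduct. Then node N would need to be at both 4.1−0.7 = 3.4 V and 0.89−0.7 = 0.19 V, which is impossible.
Assume only D₁ conducts: V_N = 4.1 − 0.7 = 3.4 V, so I_R = 3.4/0.56 = 6.07 mA.
Check D₂: its anode-to-cathode voltage is 0.89 − 3.4 = -2.51 V < 0.7 V, so it is off. The assumption is consistent.

Only D₁ conducts; I_R ≈ 6.1 mA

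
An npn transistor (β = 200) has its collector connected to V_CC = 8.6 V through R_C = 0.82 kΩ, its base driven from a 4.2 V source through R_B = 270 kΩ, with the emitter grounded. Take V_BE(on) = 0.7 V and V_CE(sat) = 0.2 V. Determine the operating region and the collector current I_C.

Assume active. Base-emitter loop: I_B = (V_BB − V_BE)/R_B = (4.2 − 0.7)/270 = 0.013 mA.
I_C = β·I_B = 200×0.013 = 2.59 mA.
V_CE = V_CC − I_C·R_C = 8.6 − 2.59×0.82 = 6.47 V > V_CE(sat), so the active-region assumption holds.

active; I_C ≈ 2.6 mA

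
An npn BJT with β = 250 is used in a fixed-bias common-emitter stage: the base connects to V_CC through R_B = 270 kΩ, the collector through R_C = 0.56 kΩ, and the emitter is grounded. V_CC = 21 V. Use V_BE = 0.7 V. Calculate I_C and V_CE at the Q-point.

Base loop: V_CC = I_B·R_B + V_BE, so I_B = (21 − 0.7)/270 kΩ = 0.0752 mA.
In the active region I_C = β·I_B = 250 × 0.0752 = 18.8 mA.
Collector loop: V_CE = V_CC − I_C·R_C = 21 − 18.8×0.56 = 10.5 V.
Since V_CE = 10.5 V > V_CE(sat) ≈ 0.2 V, the transistor is in the active region as assumed.

I_C ≈ 19 mA, V_CE ≈ 10 V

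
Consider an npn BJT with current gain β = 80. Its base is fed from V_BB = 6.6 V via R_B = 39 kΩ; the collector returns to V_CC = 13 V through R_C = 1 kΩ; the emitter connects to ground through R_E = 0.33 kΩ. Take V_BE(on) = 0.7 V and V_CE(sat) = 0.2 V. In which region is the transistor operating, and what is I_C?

active; I_C ≈ 7.2 mA

Assume active. Base-emitter loop: I_B = (V_BB − V_BE)/(R_B + (β+1)R_E) = (6.6 − 0.7)/(39 + 81×0.33) = 0.0898 mA.
I_C = β·I_B = 80×0.0898 = 7.18 mA.
V_CE = V_CC − I_C·R_C − I_E·R_E = 13 − 7.18×1 − 7.27×0.33 = 3.42 V > V_CE(sat), so the active-region assumption holds.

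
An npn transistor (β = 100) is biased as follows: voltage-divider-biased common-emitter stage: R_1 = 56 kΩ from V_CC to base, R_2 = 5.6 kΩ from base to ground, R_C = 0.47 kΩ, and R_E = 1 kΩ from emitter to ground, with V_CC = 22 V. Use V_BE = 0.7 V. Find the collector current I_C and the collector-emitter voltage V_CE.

Thevenize the base divider: V_Th = V_CC·R_2/(R_1+R_2) = 22×5.6/61.6 = 2 V, R_Th = R_1‖R_2 = 5.09 kΩ.
Base-emitter loop: V_Th = I_B·R_Th + V_BE + (β+1)I_B·R_E, so I_B = (2 − 0.7) / (5.09 + 101×1) = 0.0123 mA.
I_C = β·I_B = 100×0.0123 = 1.23 mA, and I_E = (β+1)I_B = 1.24 mA.
V_CE = V_CC − I_C·R_C − I_E·R_E = 22 − 1.23×0.47 − 1.24×1 = 20.2 V.
V_CE = 20.2 V > 0.2 V confirms active-region operation.

I_C ≈ 1.2 mA, V_CE ≈ 20 V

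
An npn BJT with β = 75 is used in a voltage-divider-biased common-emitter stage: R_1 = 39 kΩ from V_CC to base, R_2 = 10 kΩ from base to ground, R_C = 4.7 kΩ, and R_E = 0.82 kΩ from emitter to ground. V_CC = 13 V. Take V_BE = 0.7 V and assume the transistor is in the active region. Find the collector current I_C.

I_C ≈ 2.1 mA

Thevenize the base divider: V_Th = V_CC·R_2/(R_1+R_2) = 13×10/49 = 2.65 V, R_Th = R_1‖R_2 = 7.96 kΩ.
Base-emitter loop: V_Th = I_B·R_Th + V_BE + (β+1)I_B·R_E, so I_B = (2.65 − 0.7) / (7.96 + 76×0.82) = 0.0278 mA.
I_C = β·I_B = 75×0.0278 = 2.08 mA, and I_E = (β+1)I_B = 2.11 mA.
V_CE = V_CC − I_C·R_C − I_E·R_E = 13 − 2.08×4.7 − 2.11×0.82 = 1.47 V.
V_CE = 1.47 V > 0.2 V confirms active-region operation.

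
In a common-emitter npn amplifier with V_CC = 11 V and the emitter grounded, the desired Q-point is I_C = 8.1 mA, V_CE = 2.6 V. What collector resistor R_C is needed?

Collector loop: V_CC = I_C·R_C + V_CE.
R_C = (V_CC − V_CE)/I_C = (11 − 2.6)/8.1 = 1.04 kΩ.

R_C ≈ 1 kΩ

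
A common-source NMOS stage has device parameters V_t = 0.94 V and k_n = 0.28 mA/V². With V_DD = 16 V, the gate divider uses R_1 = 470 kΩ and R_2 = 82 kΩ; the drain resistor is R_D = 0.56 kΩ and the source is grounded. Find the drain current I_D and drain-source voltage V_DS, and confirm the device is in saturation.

V_G = V_DD·R_2/(R_1+R_2) = 16×82/552 = 2.38 V. With the source grounded, V_GS = V_G = 2.38 V.
Assume saturation: I_D = (k_n/2)(V_GS − V_t)² = (0.28/2)×(2.38 − 0.94)² = 0.14×1.44² = 0.289 mA.
V_DS = V_DD − I_D·R_D = 16 − 0.289×0.56 = 15.8 V.
Saturation requires V_DS ≥ V_GS − V_t = 1.44 V; 15.8 ≥ 1.44 ✓.

I_D ≈ 0.29 mA, V_DS ≈ 16 V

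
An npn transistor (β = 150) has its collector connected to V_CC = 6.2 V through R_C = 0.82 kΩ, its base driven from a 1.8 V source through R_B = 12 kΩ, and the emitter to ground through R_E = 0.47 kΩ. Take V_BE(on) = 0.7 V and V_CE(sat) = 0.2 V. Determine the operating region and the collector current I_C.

Assume active. Base-emitter loop: I_B = (V_BB − V_BE)/(R_B + (β+1)R_E) = (1.8 − 0.7)/(12 + 151×0.47) = 0.0133 mA.
I_C = β·I_B = 150×0.0133 = 1.99 mA.
V_CE = V_CC − I_C·R_C − I_E·R_E = 6.2 − 1.99×0.82 − 2×0.47 = 3.63 V > V_CE(sat), so the active-region assumption holds.

active; I_C ≈ 2 mA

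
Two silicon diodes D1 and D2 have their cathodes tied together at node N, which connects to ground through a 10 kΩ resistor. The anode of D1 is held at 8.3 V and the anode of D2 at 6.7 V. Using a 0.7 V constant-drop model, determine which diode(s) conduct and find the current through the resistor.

Assume both conduct. Then node N would need to be at both 8.3−0.7 = 7.6 V and 6.7−0.7 = 6 V, which is impossible.
Assume only D1 conducts: V_N = 8.3 − 0.7 = 7.6 V, so I_R = 7.6/10 = 0.76 mA.
Check D2: its anode-to-cathode voltage is 6.7 − 7.6 = -0.9 V < 0.7 V, so it is off. The assumption is consistent.

Only D1 conducts; I_R ≈ 0.76 mA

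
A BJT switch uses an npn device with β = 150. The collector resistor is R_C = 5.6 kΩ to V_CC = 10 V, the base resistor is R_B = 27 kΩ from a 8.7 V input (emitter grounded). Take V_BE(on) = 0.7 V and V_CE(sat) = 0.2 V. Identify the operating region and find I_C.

saturation; I_C ≈ 1.8 mA

Assume active: I_B = (8.7 − 0.7)/27 = 0.296 mA, giving I_C = β·I_B = 44.4 mA.
But then V_CE = 10 − 44.4×5.6 = -239 V < V_CE(sat) = 0.2 V — impossible in the active region.
So the transistor is saturated. With V_CE = 0.2 V, I_C = (V_CC − 0.2)/R_C = 9.8/5.6 = 1.75 mA.
Check: β·I_B = 44.4 mA > I_C = 1.75 mA, confirming saturation.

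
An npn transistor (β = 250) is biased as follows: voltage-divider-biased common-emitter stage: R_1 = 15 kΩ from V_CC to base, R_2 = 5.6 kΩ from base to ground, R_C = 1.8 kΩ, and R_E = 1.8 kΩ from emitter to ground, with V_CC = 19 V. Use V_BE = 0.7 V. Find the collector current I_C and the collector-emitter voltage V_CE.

Thevenize the base divider: V_Th = V_CC·R_2/(R_1+R_2) = 19×5.6/20.6 = 5.17 V, R_Th = R_1‖R_2 = 4.08 kΩ.
Base-emitter loop: V_Th = I_B·R_Th + V_BE + (β+1)I_B·R_E, so I_B = (5.17 − 0.7) / (4.08 + 251×1.8) = 0.00979 mA.
I_C = β·I_B = 250×0.00979 = 2.45 mA, and I_E = (β+1)I_B = 2.46 mA.
V_CE = V_CC − I_C·R_C − I_E·R_E = 19 − 2.45×1.8 − 2.46×1.8 = 10.2 V.
V_CE = 10.2 V > 0.2 V confirms active-region operation.

I_C ≈ 2.4 mA, V_CE ≈ 10 V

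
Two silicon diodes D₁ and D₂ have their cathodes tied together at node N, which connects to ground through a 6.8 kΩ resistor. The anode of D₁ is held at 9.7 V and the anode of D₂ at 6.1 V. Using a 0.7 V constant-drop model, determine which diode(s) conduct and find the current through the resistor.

Assume both conduct. Then node N would need to be at both 9.7−0.7 = 9 V and 6.1−0.7 = 5.4 V, which is impossible.
Assume only D₁ conducts: V_N = 9.7 − 0.7 = 9 V, so I_R = 9/6.8 = 1.32 mA.
Check D₂: its anode-to-cathode voltage is 6.1 − 9 = -2.9 V < 0.7 V, so it is off. The assumption is consistent.

Only D₁ conducts; I_R ≈ 1.3 mA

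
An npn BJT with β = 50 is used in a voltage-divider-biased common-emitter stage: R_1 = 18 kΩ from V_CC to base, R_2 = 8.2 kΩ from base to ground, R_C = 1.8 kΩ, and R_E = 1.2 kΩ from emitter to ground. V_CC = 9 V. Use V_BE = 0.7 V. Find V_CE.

V_CE ≈ 4.2 V

Thevenize the base divider: V_Th = V_CC·R_2/(R_1+R_2) = 9×8.2/26.2 = 2.82 V, R_Th = R_1‖R_2 = 5.63 kΩ.
Base-emitter loop: V_Th = I_B·R_Th + V_BE + (β+1)I_B·R_E, so I_B = (2.82 − 0.7) / (5.63 + 51×1.2) = 0.0317 mA.
I_C = β·I_B = 50×0.0317 = 1.58 mA, and I_E = (β+1)I_B = 1.62 mA.
V_CE = V_CC − I_C·R_C − I_E·R_E = 9 − 1.58×1.8 − 1.62×1.2 = 4.21 V.
V_CE = 4.21 V > 0.2 V confirms active-region operation.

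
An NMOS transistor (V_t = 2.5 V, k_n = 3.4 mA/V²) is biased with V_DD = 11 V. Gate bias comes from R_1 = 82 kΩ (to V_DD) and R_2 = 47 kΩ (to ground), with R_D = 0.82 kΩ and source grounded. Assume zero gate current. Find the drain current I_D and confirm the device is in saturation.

I_D ≈ 3.9 mA

V_G = V_DD·R_2/(R_1+R_2) = 11×47/129 = 4.01 V. With the source grounded, V_GS = V_G = 4.01 V.
Assume saturation: I_D = (k_n/2)(V_GS − V_t)² = (3.4/2)×(4.01 − 2.5)² = 1.7×1.51² = 3.86 mA.
V_DS = V_DD − I_D·R_D = 11 − 3.86×0.82 = 7.83 V.
Saturation requires V_DS ≥ V_GS − V_t = 1.51 V; 7.83 ≥ 1.51 ✓.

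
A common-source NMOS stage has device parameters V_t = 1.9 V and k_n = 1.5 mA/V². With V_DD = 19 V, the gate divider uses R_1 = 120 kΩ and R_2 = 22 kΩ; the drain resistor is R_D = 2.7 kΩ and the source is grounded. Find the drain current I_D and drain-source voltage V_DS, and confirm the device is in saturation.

V_G = V_DD·R_2/(R_1+R_2) = 19×22/142 = 2.94 V. With the source grounded, V_GS = V_G = 2.94 V.
Assume saturation: I_D = (k_n/2)(V_GS − V_t)² = (1.5/2)×(2.94 − 1.9)² = 0.75×1.04² = 0.817 mA.
V_DS = V_DD − I_D·R_D = 19 − 0.817×2.7 = 16.8 V.
Saturation requires V_DS ≥ V_GS − V_t = 1.04 V; 16.8 ≥ 1.04 ✓.

I_D ≈ 0.82 mA, V_DS ≈ 17 V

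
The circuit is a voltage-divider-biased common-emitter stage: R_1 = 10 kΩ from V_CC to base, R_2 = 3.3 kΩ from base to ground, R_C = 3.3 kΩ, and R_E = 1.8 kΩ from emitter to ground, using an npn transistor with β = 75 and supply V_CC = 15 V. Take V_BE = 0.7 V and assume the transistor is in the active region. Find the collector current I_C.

Thevenize the base divider: V_Th = V_CC·R_2/(R_1+R_2) = 15×3.3/13.3 = 3.72 V, R_Th = R_1‖R_2 = 2.48 kΩ.
Base-emitter loop: V_Th = I_B·R_Th + V_BE + (β+1)I_B·R_E, so I_B = (3.72 − 0.7) / (2.48 + 76×1.8) = 0.0217 mA.
I_C = β·I_B = 75×0.0217 = 1.63 mA, and I_E = (β+1)I_B = 1.65 mA.
V_CE = V_CC − I_C·R_C − I_E·R_E = 15 − 1.63×3.3 − 1.65×1.8 = 6.66 V.
V_CE = 6.66 V > 0.2 V confirms active-region operation.

I_C ≈ 1.6 mA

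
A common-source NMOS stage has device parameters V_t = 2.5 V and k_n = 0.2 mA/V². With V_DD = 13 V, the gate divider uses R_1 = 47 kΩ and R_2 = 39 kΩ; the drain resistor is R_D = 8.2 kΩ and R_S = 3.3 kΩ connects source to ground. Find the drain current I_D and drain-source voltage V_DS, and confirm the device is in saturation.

I_D ≈ 0.41 mA, V_DS ≈ 8.3 V

V_G = V_DD·R_2/(R_1+R_2) = 13×39/86 = 5.9 V.
Assume saturation: I_D = (k_n/2)(V_GS − V_t)² with V_GS = V_G − I_D·R_S = 5.9 − 3.3·I_D.
Substituting gives 1.09·I_D² − 3.24·I_D + 1.15 = 0, with roots I_D = 0.413 or 2.56 mA.
The root I_D = 2.56 mA gives V_GS = -2.56 V ≤ V_t, so take I_D = 0.413 mA.
Then V_GS = 4.53 V and V_DS = V_DD − I_D(R_D+R_S) = 13 − 0.413×11.5 = 8.25 V.
Saturation requires V_DS ≥ V_GS − V_t = 2.03 V; 8.25 ≥ 2.03 ✓.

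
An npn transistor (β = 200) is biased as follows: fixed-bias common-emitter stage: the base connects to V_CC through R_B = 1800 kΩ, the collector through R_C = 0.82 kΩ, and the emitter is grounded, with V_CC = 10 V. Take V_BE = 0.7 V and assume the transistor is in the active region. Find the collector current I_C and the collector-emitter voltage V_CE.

Base loop: V_CC = I_B·R_B + V_BE, so I_B = (10 − 0.7)/1800 kΩ = 0.00517 mA.
In the active region I_C = β·I_B = 200 × 0.00517 = 1.03 mA.
Collector loop: V_CE = V_CC − I_C·R_C = 10 − 1.03×0.82 = 9.15 V.
Since V_CE = 9.15 V > V_CE(sat) ≈ 0.2 V, the transistor is in the active region as assumed.

I_C ≈ 1 mA, V_CE ≈ 9.2 V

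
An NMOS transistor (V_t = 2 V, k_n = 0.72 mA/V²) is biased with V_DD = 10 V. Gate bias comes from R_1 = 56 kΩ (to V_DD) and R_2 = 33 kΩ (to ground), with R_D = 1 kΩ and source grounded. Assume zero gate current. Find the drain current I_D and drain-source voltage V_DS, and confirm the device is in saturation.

I_D ≈ 1.1 mA, V_DS ≈ 8.9 V

V_G = V_DD·R_2/(R_1+R_2) = 10×33/89 = 3.71 V. With the source grounded, V_GS = V_G = 3.71 V.
Assume saturation: I_D = (k_n/2)(V_GS − V_t)² = (0.72/2)×(3.71 − 2)² = 0.36×1.71² = 1.05 mA.
V_DS = V_DD − I_D·R_D = 10 − 1.05×1 = 8.95 V.
Saturation requires V_DS ≥ V_GS − V_t = 1.71 V; 8.95 ≥ 1.71 ✓.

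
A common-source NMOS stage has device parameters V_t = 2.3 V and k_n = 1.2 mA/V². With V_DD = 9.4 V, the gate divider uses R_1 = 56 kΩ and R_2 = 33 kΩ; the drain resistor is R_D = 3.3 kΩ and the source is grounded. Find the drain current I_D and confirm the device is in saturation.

I_D ≈ 0.84 mA

V_G = V_DD·R_2/(R_1+R_2) = 9.4×33/89 = 3.49 V. With the source grounded, V_GS = V_G = 3.49 V.
Assume saturation: I_D = (k_n/2)(V_GS − V_t)² = (1.2/2)×(3.49 − 2.3)² = 0.6×1.19² = 0.843 mA.
V_DS = V_DD − I_D·R_D = 9.4 − 0.843×3.3 = 6.62 V.
Saturation requires V_DS ≥ V_GS − V_t = 1.19 V; 6.62 ≥ 1.19 ✓.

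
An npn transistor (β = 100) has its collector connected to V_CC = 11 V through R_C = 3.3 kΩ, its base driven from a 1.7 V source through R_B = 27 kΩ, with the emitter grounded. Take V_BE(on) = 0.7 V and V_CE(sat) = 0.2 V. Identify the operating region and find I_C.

saturation; I_C ≈ 3.3 mA

Assume active: I_B = (1.7 − 0.7)/27 = 0.037 mA, giving I_C = β·I_B = 3.7 mA.
But then V_CE = 11 − 3.7×3.3 = -1.22 V < V_CE(sat) = 0.2 V — impossible in the active region.
So the transistor is saturated. With V_CE = 0.2 V, I_C = (V_CC − 0.2)/R_C = 10.8/3.3 = 3.27 mA.
Check: β·I_B = 3.7 mA > I_C = 3.27 mA, confirming saturation.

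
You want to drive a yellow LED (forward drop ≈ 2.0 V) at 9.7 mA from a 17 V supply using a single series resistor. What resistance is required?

The resistor drops V_S − V_D = 17 − 2.0 = 15 V at 9.7 mA.
R = 15 V / 9.7 mA = 1.55 kΩ.

R ≈ 1.5 kΩ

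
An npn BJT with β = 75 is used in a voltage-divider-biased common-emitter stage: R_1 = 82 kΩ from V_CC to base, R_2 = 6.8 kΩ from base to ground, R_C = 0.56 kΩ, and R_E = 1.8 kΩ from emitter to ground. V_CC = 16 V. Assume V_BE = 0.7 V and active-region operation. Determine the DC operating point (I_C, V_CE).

I_C ≈ 0.28 mA, V_CE ≈ 15 V

Thevenize the base divider: V_Th = V_CC·R_2/(R_1+R_2) = 16×6.8/88.8 = 1.23 V, R_Th = R_1‖R_2 = 6.28 kΩ.
Base-emitter loop: V_Th = I_B·R_Th + V_BE + (β+1)I_B·R_E, so I_B = (1.23 − 0.7) / (6.28 + 76×1.8) = 0.00367 mA.
I_C = β·I_B = 75×0.00367 = 0.275 mA, and I_E = (β+1)I_B = 0.279 mA.
V_CE = V_CC − I_C·R_C − I_E·R_E = 16 − 0.275×0.56 − 0.279×1.8 = 15.3 V.
V_CE = 15.3 V > 0.2 V confirms active-region operation.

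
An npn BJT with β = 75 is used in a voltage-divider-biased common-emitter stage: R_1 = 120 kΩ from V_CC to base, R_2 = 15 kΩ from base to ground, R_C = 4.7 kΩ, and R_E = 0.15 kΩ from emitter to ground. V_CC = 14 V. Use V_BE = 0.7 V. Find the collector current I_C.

I_C ≈ 2.6 mA

Thevenize the base divider: V_Th = V_CC·R_2/(R_1+R_2) = 14×15/135 = 1.56 V, R_Th = R_1‖R_2 = 13.3 kΩ.
Base-emitter loop: V_Th = I_B·R_Th + V_BE + (β+1)I_B·R_E, so I_B = (1.56 − 0.7) / (13.3 + 76×0.15) = 0.0346 mA.
I_C = β·I_B = 75×0.0346 = 2.59 mA, and I_E = (β+1)I_B = 2.63 mA.
V_CE = V_CC − I_C·R_C − I_E·R_E = 14 − 2.59×4.7 − 2.63×0.15 = 1.41 V.
V_CE = 1.41 V > 0.2 V confirms active-region operation.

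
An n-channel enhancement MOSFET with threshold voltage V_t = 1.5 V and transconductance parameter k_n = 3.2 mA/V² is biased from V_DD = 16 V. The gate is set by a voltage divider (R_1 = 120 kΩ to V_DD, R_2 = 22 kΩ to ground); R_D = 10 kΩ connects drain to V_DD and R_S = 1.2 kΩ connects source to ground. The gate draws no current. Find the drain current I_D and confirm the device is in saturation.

I_D ≈ 0.4 mA

V_G = V_DD·R_2/(R_1+R_2) = 16×22/142 = 2.48 V.
Assume saturation: I_D = (k_n/2)(V_GS − V_t)² with V_GS = V_G − I_D·R_S = 2.48 − 1.2·I_D.
Substituting gives 2.3·I_D² − 4.76·I_D + 1.53 = 0, with roots I_D = 0.399 or 1.67 mA.
The root I_D = 1.67 mA gives V_GS = 0.48 V ≤ V_t, so take I_D = 0.399 mA.
Then V_GS = 2 V and V_DS = V_DD − I_D(R_D+R_S) = 16 − 0.399×11.2 = 11.5 V.
Saturation requires V_DS ≥ V_GS − V_t = 0.5 V; 11.5 ≥ 0.5 ✓.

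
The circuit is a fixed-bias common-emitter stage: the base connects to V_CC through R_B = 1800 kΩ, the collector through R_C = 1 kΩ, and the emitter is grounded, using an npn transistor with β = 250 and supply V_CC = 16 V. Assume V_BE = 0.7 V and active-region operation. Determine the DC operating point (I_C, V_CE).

I_C ≈ 2.1 mA, V_CE ≈ 14 V

Base loop: V_CC = I_B·R_B + V_BE, so I_B = (16 − 0.7)/1800 kΩ = 0.0085 mA.
In the active region I_C = β·I_B = 250 × 0.0085 = 2.12 mA.
Collector loop: V_CE = V_CC − I_C·R_C = 16 − 2.12×1 = 13.9 V.
Since V_CE = 13.9 V > V_CE(sat) ≈ 0.2 V, the transistor is in the active region as assumed.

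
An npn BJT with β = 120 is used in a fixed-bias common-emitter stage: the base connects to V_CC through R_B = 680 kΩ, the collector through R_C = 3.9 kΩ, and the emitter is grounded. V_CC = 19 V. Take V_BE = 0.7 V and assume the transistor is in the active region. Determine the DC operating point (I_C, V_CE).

I_C ≈ 3.2 mA, V_CE ≈ 6.4 V

Base loop: V_CC = I_B·R_B + V_BE, so I_B = (19 − 0.7)/680 kΩ = 0.0269 mA.
In the active region I_C = β·I_B = 120 × 0.0269 = 3.23 mA.
Collector loop: V_CE = V_CC − I_C·R_C = 19 − 3.23×3.9 = 6.41 V.
Since V_CE = 6.41 V > V_CE(sat) ≈ 0.2 V, the transistor is in the active region as assumed.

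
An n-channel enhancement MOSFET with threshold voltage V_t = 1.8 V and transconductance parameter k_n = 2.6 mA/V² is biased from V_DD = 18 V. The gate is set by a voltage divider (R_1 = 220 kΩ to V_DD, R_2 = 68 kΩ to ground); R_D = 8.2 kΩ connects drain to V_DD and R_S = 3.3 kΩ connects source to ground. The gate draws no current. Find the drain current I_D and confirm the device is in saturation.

I_D ≈ 0.55 mA

V_G = V_DD·R_2/(R_1+R_2) = 18×68/288 = 4.25 V.
Assume saturation: I_D = (k_n/2)(V_GS − V_t)² with V_GS = V_G − I_D·R_S = 4.25 − 3.3·I_D.
Substituting gives 14.2·I_D² − 22·I_D + 7.8 = 0, with roots I_D = 0.546 or 1.01 mA.
The root I_D = 1.01 mA gives V_GS = 0.919 V ≤ V_t, so take I_D = 0.546 mA.
Then V_GS = 2.45 V and V_DS = V_DD − I_D(R_D+R_S) = 18 − 0.546×11.5 = 11.7 V.
Saturation requires V_DS ≥ V_GS − V_t = 0.648 V; 11.7 ≥ 0.648 ✓.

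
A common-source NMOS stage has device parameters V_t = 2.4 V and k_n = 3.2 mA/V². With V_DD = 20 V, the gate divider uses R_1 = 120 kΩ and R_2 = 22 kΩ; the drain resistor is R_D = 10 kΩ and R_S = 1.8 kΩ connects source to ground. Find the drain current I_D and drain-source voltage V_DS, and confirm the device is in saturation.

V_G = V_DD·R_2/(R_1+R_2) = 20×22/142 = 3.1 V.
Assume saturation: I_D = (k_n/2)(V_GS − V_t)² with V_GS = V_G − I_D·R_S = 3.1 − 1.8·I_D.
Substituting gives 5.18·I_D² − 5.02·I_D + 0.781 = 0, with roots I_D = 0.194 or 0.775 mA.
The root I_D = 0.775 mA gives V_GS = 1.7 V ≤ V_t, so take I_D = 0.194 mA.
Then V_GS = 2.75 V and V_DS = V_DD − I_D(R_D+R_S) = 20 − 0.194×11.8 = 17.7 V.
Saturation requires V_DS ≥ V_GS − V_t = 0.349 V; 17.7 ≥ 0.349 ✓.

I_D ≈ 0.19 mA, V_DS ≈ 18 V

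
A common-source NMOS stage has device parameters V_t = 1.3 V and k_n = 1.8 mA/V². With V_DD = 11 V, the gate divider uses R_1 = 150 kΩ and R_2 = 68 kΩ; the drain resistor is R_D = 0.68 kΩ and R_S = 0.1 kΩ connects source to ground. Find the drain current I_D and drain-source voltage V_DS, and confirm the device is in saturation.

I_D ≈ 3 mA, V_DS ≈ 8.6 V

V_G = V_DD·R_2/(R_1+R_2) = 11×68/218 = 3.43 V.
Assume saturation: I_D = (k_n/2)(V_GS − V_t)² with V_GS = V_G − I_D·R_S = 3.43 − 0.1·I_D.
Substituting gives 0.009·I_D² − 1.38·I_D + 4.09 = 0, with roots I_D = 3.01 or 151 mA.
The root I_D = 151 mA gives V_GS = -11.6 V ≤ V_t, so take I_D = 3.01 mA.
Then V_GS = 3.13 V and V_DS = V_DD − I_D(R_D+R_S) = 11 − 3.01×0.78 = 8.65 V.
Saturation requires V_DS ≥ V_GS − V_t = 1.83 V; 8.65 ≥ 1.83 ✓.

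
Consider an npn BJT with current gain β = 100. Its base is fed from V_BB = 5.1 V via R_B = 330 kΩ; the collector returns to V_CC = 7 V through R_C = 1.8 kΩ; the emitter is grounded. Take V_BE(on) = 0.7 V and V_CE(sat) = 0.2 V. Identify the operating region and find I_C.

active; I_C ≈ 1.3 mA

Assume active. Base-emitter loop: I_B = (V_BB − V_BE)/R_B = (5.1 − 0.7)/330 = 0.0133 mA.
I_C = β·I_B = 100×0.0133 = 1.33 mA.
V_CE = V_CC − I_C·R_C = 7 − 1.33×1.8 = 4.6 V > V_CE(sat), so the active-region assumption holds.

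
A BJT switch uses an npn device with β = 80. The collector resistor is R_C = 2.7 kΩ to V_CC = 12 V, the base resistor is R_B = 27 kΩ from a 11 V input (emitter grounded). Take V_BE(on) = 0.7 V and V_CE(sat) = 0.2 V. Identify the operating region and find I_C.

saturation; I_C ≈ 4.4 mA

Assume active: I_B = (11 − 0.7)/27 = 0.381 mA, giving I_C = β·I_B = 30.5 mA.
But then V_CE = 12 − 30.5×2.7 = -70.4 V < V_CE(sat) = 0.2 V — impossible in the active region.
So the transistor is saturated. With V_CE = 0.2 V, I_C = (V_CC − 0.2)/R_C = 11.8/2.7 = 4.37 mA.
Check: β·I_B = 30.5 mA > I_C = 4.37 mA, confirming saturation.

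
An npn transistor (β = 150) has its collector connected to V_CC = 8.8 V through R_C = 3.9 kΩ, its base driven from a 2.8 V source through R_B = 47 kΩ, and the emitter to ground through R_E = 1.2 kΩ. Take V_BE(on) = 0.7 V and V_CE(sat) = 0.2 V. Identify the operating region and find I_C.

active; I_C ≈ 1.4 mA

Assume active. Base-emitter loop: I_B = (V_BB − V_BE)/(R_B + (β+1)R_E) = (2.8 − 0.7)/(47 + 151×1.2) = 0.0092 mA.
I_C = β·I_B = 150×0.0092 = 1.38 mA.
V_CE = V_CC − I_C·R_C − I_E·R_E = 8.8 − 1.38×3.9 − 1.39×1.2 = 1.75 V > V_CE(sat), so the active-region assumption holds.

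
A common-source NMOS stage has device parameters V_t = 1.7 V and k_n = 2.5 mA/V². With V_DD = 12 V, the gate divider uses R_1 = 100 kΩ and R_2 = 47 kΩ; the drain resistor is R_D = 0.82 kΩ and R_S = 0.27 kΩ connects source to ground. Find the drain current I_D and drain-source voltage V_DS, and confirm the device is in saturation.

V_G = V_DD·R_2/(R_1+R_2) = 12×47/147 = 3.84 V.
Assume saturation: I_D = (k_n/2)(V_GS − V_t)² with V_GS = V_G − I_D·R_S = 3.84 − 0.27·I_D.
Substituting gives 0.0911·I_D² − 2.44·I_D + 5.71 = 0, with roots I_D = 2.59 or 24.2 mA.
The root I_D = 24.2 mA gives V_GS = -2.7 V ≤ V_t, so take I_D = 2.59 mA.
Then V_GS = 3.14 V and V_DS = V_DD − I_D(R_D+R_S) = 12 − 2.59×1.09 = 9.18 V.
Saturation requires V_DS ≥ V_GS − V_t = 1.44 V; 9.18 ≥ 1.44 ✓.

I_D ≈ 2.6 mA, V_DS ≈ 9.2 V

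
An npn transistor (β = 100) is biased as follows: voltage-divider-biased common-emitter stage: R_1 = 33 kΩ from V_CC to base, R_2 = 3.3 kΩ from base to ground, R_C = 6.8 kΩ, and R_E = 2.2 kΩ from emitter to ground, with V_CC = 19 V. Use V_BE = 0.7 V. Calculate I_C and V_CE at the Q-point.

I_C ≈ 0.46 mA, V_CE ≈ 15 V

Thevenize the base divider: V_Th = V_CC·R_2/(R_1+R_2) = 19×3.3/36.3 = 1.73 V, R_Th = R_1‖R_2 = 3 kΩ.
Base-emitter loop: V_Th = I_B·R_Th + V_BE + (β+1)I_B·R_E, so I_B = (1.73 − 0.7) / (3 + 101×2.2) = 0.00456 mA.
I_C = β·I_B = 100×0.00456 = 0.456 mA, and I_E = (β+1)I_B = 0.461 mA.
V_CE = V_CC − I_C·R_C − I_E·R_E = 19 − 0.456×6.8 − 0.461×2.2 = 14.9 V.
V_CE = 14.9 V > 0.2 V confirms active-region operation.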